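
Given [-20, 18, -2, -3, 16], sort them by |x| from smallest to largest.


Compute absolute values:
  |-20| = 20
  |18| = 18
  |-2| = 2
  |-3| = 3
  |16| = 16
Absolute values in increasing order: 2 < 3 < 16 < 18 < 20
Listing the original numbers in that order gives the answer.
Final answer: [-2, -3, 16, 18, -20]


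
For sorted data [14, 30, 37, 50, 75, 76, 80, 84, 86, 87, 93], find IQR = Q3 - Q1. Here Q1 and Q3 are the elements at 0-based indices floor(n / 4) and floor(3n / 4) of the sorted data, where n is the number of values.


The data has n = 11 elements.
Q1 index = floor(11 / 4) = floor(2.75) = 2; Q3 index = floor(3 * 11 / 4) = floor(8.25) = 8
Q1 = element at index 2 = 37
Q3 = element at index 8 = 86
IQR = 86 - 37 = 49
Final answer: 49


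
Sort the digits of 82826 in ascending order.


The number 82826 has digits: 8, 2, 8, 2, 6
Sorted: 2, 2, 6, 8, 8
Joining the sorted digits gives the result.
Final answer: 22688


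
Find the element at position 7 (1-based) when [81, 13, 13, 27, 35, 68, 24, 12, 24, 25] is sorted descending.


Sort descending: [81, 68, 35, 27, 25, 24, 24, 13, 13, 12]
The 7th element (1-indexed) is at index 6.
Value = 24
Final answer: 24


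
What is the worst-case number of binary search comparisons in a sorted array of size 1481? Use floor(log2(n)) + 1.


Binary search halves the search space each step.
Maximum comparisons = floor(log2(1481)) + 1
log2(1481) = 10.5324
floor(log2(1481)) = 10, so 10 + 1 = 11
Final answer: 11


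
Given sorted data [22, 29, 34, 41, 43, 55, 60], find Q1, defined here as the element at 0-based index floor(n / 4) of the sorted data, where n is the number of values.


The list has n = 7 elements.
Q1 index = floor(7 / 4) = floor(1.75) = 1
Counting from index 0 in the sorted data, the element at index 1 is 29.
Final answer: 29


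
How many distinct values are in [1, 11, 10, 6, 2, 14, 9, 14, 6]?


List all unique values:
Distinct values: [1, 2, 6, 9, 10, 11, 14]
Count = 7
Final answer: 7


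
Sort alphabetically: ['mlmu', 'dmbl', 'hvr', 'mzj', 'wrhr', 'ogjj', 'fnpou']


Compare strings character by character (the first differing letter decides):
  'dmbl' < 'fnpou' since 'd' < 'f' at position 1
  'fnpou' < 'hvr' since 'f' < 'h' at position 1
  'hvr' < 'mlmu' since 'h' < 'm' at position 1
  'mlmu' < 'mzj' since 'l' < 'z' at position 2
  'mzj' < 'ogjj' since 'm' < 'o' at position 1
  'ogjj' < 'wrhr' since 'o' < 'w' at position 1
Chaining these comparisons gives the alphabetical order.
Final answer: ['dmbl', 'fnpou', 'hvr', 'mlmu', 'mzj', 'ogjj', 'wrhr']


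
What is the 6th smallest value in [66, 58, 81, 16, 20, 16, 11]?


Sort ascending: [11, 16, 16, 20, 58, 66, 81]
The 6th element (1-indexed) is at index 5.
Value = 66
Final answer: 66


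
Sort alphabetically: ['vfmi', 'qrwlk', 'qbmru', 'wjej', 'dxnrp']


Compare strings character by character (the first differing letter decides):
  'dxnrp' < 'qbmru' since 'd' < 'q' at position 1
  'qbmru' < 'qrwlk' since 'b' < 'r' at position 2
  'qrwlk' < 'vfmi' since 'q' < 'v' at position 1
  'vfmi' < 'wjej' since 'v' < 'w' at position 1
Chaining these comparisons gives the alphabetical order.
Final answer: ['dxnrp', 'qbmru', 'qrwlk', 'vfmi', 'wjej']


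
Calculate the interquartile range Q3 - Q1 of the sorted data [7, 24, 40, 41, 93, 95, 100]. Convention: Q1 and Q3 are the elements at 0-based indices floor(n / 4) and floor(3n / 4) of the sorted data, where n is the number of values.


The data has n = 7 elements.
Q1 index = floor(7 / 4) = floor(1.75) = 1; Q3 index = floor(3 * 7 / 4) = floor(5.25) = 5
Q1 = element at index 1 = 24
Q3 = element at index 5 = 95
IQR = 95 - 24 = 71
Final answer: 71


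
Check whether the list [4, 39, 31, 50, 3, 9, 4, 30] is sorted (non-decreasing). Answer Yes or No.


Check consecutive pairs:
  4 <= 39? True
  39 <= 31? False
  31 <= 50? True
  50 <= 3? False
  3 <= 9? True
  9 <= 4? False
  4 <= 30? True
3 consecutive pair(s) are out of order, so the list is not sorted.
Final answer: No


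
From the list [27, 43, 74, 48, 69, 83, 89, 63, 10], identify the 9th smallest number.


Sort ascending: [10, 27, 43, 48, 63, 69, 74, 83, 89]
The 9th element (1-indexed) is at index 8.
Value = 89
Final answer: 89


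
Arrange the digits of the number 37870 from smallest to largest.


The number 37870 has digits: 3, 7, 8, 7, 0
Sorted: 0, 3, 7, 7, 8
Joining the sorted digits gives the result.
Final answer: 03778


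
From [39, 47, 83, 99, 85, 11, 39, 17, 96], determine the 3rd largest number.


Sort descending: [99, 96, 85, 83, 47, 39, 39, 17, 11]
The 3rd element (1-indexed) is at index 2.
Value = 85
Final answer: 85


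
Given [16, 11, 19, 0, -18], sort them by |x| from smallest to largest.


Compute absolute values:
  |16| = 16
  |11| = 11
  |19| = 19
  |0| = 0
  |-18| = 18
Absolute values in increasing order: 0 < 11 < 16 < 18 < 19
Listing the original numbers in that order gives the answer.
Final answer: [0, 11, 16, -18, 19]


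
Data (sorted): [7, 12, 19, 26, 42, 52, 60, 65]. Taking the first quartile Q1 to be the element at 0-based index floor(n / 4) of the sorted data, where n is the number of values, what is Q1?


The list has n = 8 elements.
Q1 index = floor(8 / 4) = floor(2) = 2
Counting from index 0 in the sorted data, the element at index 2 is 19.
Final answer: 19


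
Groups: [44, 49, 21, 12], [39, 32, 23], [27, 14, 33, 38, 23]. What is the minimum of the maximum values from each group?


Find max of each group:
  Group 1: [44, 49, 21, 12] -> max = 49
  Group 2: [39, 32, 23] -> max = 39
  Group 3: [27, 14, 33, 38, 23] -> max = 38
Maxes: [49, 39, 38]
Minimum of maxes = 38
Final answer: 38


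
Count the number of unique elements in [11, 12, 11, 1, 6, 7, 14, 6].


List all unique values:
Distinct values: [1, 6, 7, 11, 12, 14]
Count = 6
Final answer: 6


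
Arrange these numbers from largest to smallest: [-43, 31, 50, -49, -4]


Original list: [-43, 31, 50, -49, -4]
Repeatedly take the largest remaining element:
  Remaining [-43, 31, 50, -49, -4] -> largest is 50
  Remaining [-43, 31, -49, -4] -> largest is 31
  Remaining [-43, -49, -4] -> largest is -4
  Remaining [-43, -49] -> largest is -43
  Remaining [-49] -> largest is -49
Collecting the picks in order gives the descending list.
Final answer: [50, 31, -4, -43, -49]


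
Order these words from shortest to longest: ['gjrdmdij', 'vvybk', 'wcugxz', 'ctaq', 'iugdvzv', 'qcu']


Compute lengths:
  'gjrdmdij' has length 8
  'vvybk' has length 5
  'wcugxz' has length 6
  'ctaq' has length 4
  'iugdvzv' has length 7
  'qcu' has length 3
Lengths in increasing order: 3 < 4 < 5 < 6 < 7 < 8
Listing the words in that order gives the answer.
Final answer: ['qcu', 'ctaq', 'vvybk', 'wcugxz', 'iugdvzv', 'gjrdmdij']


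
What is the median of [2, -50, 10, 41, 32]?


First, sort the list: [-50, 2, 10, 32, 41]
The list has 5 elements (odd count).
The middle index is 2 (0-based), and the element there is 10.
Final answer: 10


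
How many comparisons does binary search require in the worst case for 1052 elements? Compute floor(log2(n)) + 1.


Binary search halves the search space each step.
Maximum comparisons = floor(log2(1052)) + 1
log2(1052) = 10.0389
floor(log2(1052)) = 10, so 10 + 1 = 11
Final answer: 11


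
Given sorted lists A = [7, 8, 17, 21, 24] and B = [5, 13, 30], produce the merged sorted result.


List A: [7, 8, 17, 21, 24]
List B: [5, 13, 30]
Repeatedly compare the front elements and take the smaller:
  7 vs 5 -> take 5
  7 vs 13 -> take 7
  8 vs 13 -> take 8
  17 vs 13 -> take 13
  17 vs 30 -> take 17
  21 vs 30 -> take 21
  24 vs 30 -> take 24
  A is exhausted; append the rest of B: [30]
Final answer: [5, 7, 8, 13, 17, 21, 24, 30]


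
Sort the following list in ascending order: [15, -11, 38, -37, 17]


Original list: [15, -11, 38, -37, 17]
Repeatedly take the smallest remaining element:
  Remaining [15, -11, 38, -37, 17] -> smallest is -37
  Remaining [15, -11, 38, 17] -> smallest is -11
  Remaining [15, 38, 17] -> smallest is 15
  Remaining [38, 17] -> smallest is 17
  Remaining [38] -> smallest is 38
Collecting the picks in order gives the sorted list.
Final answer: [-37, -11, 15, 17, 38]


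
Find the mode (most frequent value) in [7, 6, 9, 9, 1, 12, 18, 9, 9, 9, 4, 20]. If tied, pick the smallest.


Count the frequency of each value:
  1 appears 1 time(s)
  4 appears 1 time(s)
  6 appears 1 time(s)
  7 appears 1 time(s)
  9 appears 5 time(s)
  12 appears 1 time(s)
  18 appears 1 time(s)
  20 appears 1 time(s)
Maximum frequency is 5.
Only 9 reaches that frequency, so it is the mode.
Final answer: 9


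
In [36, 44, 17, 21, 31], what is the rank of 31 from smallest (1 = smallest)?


Sort ascending: [17, 21, 31, 36, 44]
Find 31 in the sorted list.
31 is at position 3 (1-indexed).
Final answer: 3


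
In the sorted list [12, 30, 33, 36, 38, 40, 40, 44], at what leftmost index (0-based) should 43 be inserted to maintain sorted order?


List is sorted: [12, 30, 33, 36, 38, 40, 40, 44]
We need the leftmost position where 43 can be inserted, i.e. the first index whose element is >= 43 (or the end of the list if none is).
Binary search with low=0, high=8 (0-based indices):
  low=0, high=8, mid=4: a[4]=38 < 43, so low = 5
  low=5, high=8, mid=6: a[6]=40 < 43, so low = 7
  low=7, high=8, mid=7: a[7]=44 >= 43, so high = 7
Now low = high = 7, so the insertion index is 7.
Final answer: 7


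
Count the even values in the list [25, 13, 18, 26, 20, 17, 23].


Check each element:
  25 is odd
  13 is odd
  18 is even
  26 is even
  20 is even
  17 is odd
  23 is odd
Evens: [18, 26, 20]
Count of evens = 3
Final answer: 3


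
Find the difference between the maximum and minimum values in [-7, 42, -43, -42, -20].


Maximum value: 42
Minimum value: -43
Range = 42 - (-43) = 85
Final answer: 85


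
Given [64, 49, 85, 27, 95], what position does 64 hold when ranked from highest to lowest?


Sort descending: [95, 85, 64, 49, 27]
Find 64 in the sorted list.
64 is at position 3.
Final answer: 3


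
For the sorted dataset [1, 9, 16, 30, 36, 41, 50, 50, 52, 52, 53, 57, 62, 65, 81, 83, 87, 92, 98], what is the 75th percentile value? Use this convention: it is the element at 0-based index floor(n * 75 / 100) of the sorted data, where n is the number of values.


The dataset has n = 19 elements.
Index = floor(19 * 75 / 100) = floor(1425 / 100) = floor(14.25) = 14
Counting from index 0 in the sorted data, the element at index 14 is 81.
Final answer: 81


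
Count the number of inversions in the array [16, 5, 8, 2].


For each element, count the later elements that are smaller than it:
  16 (index 0): smaller elements after it = [5, 8, 2] -> 3
  5 (index 1): smaller elements after it = [2] -> 1
  8 (index 2): smaller elements after it = [2] -> 1
Total inversions = 3 + 1 + 1 = 5
Final answer: 5


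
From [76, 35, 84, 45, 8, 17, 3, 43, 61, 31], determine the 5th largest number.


Sort descending: [84, 76, 61, 45, 43, 35, 31, 17, 8, 3]
The 5th element (1-indexed) is at index 4.
Value = 43
Final answer: 43


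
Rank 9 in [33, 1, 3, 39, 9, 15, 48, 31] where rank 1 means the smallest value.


Sort ascending: [1, 3, 9, 15, 31, 33, 39, 48]
Find 9 in the sorted list.
9 is at position 3 (1-indexed).
Final answer: 3


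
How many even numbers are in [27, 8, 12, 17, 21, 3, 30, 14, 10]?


Check each element:
  27 is odd
  8 is even
  12 is even
  17 is odd
  21 is odd
  3 is odd
  30 is even
  14 is even
  10 is even
Evens: [8, 12, 30, 14, 10]
Count of evens = 5
Final answer: 5


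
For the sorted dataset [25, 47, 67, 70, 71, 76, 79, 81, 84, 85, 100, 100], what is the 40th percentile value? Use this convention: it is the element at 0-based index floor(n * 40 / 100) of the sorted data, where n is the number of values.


The dataset has n = 12 elements.
Index = floor(12 * 40 / 100) = floor(480 / 100) = floor(4.8) = 4
Counting from index 0 in the sorted data, the element at index 4 is 71.
Final answer: 71


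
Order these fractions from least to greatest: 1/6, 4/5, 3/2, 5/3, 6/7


Convert to decimal for comparison:
  1/6 = 0.1667
  4/5 = 0.8
  3/2 = 1.5
  5/3 = 1.6667
  6/7 = 0.8571
Decimals in increasing order: 0.1667 < 0.8 < 0.8571 < 1.5 < 1.6667
Writing each back as its fraction gives the sorted order.
Final answer: 1/6, 4/5, 6/7, 3/2, 5/3


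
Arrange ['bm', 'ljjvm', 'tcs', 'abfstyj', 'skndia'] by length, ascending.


Compute lengths:
  'bm' has length 2
  'ljjvm' has length 5
  'tcs' has length 3
  'abfstyj' has length 7
  'skndia' has length 6
Lengths in increasing order: 2 < 3 < 5 < 6 < 7
Listing the words in that order gives the answer.
Final answer: ['bm', 'tcs', 'ljjvm', 'skndia', 'abfstyj']


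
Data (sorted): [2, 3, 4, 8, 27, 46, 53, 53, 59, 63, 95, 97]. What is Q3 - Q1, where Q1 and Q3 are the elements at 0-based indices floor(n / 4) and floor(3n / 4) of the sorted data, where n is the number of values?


The data has n = 12 elements.
Q1 index = floor(12 / 4) = floor(3) = 3; Q3 index = floor(3 * 12 / 4) = floor(9) = 9
Q1 = element at index 3 = 8
Q3 = element at index 9 = 63
IQR = 63 - 8 = 55
Final answer: 55


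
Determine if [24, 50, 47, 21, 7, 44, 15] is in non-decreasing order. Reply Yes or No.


Check consecutive pairs:
  24 <= 50? True
  50 <= 47? False
  47 <= 21? False
  21 <= 7? False
  7 <= 44? True
  44 <= 15? False
4 consecutive pair(s) are out of order, so the list is not sorted.
Final answer: No


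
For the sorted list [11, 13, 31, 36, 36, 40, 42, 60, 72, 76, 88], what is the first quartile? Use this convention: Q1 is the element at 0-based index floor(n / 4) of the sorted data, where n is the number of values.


The list has n = 11 elements.
Q1 index = floor(11 / 4) = floor(2.75) = 2
Counting from index 0 in the sorted data, the element at index 2 is 31.
Final answer: 31


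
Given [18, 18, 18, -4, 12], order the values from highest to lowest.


Original list: [18, 18, 18, -4, 12]
Repeatedly take the largest remaining element:
  Remaining [18, 18, 18, -4, 12] -> largest is 18
  Remaining [18, 18, -4, 12] -> largest is 18
  Remaining [18, -4, 12] -> largest is 18
  Remaining [-4, 12] -> largest is 12
  Remaining [-4] -> largest is -4
Collecting the picks in order gives the descending list.
Final answer: [18, 18, 18, 12, -4]


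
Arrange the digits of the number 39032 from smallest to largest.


The number 39032 has digits: 3, 9, 0, 3, 2
Sorted: 0, 2, 3, 3, 9
Joining the sorted digits gives the result.
Final answer: 02339


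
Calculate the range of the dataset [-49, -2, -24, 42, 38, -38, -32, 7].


Maximum value: 42
Minimum value: -49
Range = 42 - (-49) = 91
Final answer: 91


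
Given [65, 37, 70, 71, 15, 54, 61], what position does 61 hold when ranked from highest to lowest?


Sort descending: [71, 70, 65, 61, 54, 37, 15]
Find 61 in the sorted list.
61 is at position 4.
Final answer: 4


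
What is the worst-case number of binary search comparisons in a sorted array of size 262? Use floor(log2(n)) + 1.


Binary search halves the search space each step.
Maximum comparisons = floor(log2(262)) + 1
log2(262) = 8.0334
floor(log2(262)) = 8, so 8 + 1 = 9
Final answer: 9


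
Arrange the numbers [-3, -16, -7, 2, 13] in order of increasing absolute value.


Compute absolute values:
  |-3| = 3
  |-16| = 16
  |-7| = 7
  |2| = 2
  |13| = 13
Absolute values in increasing order: 2 < 3 < 7 < 13 < 16
Listing the original numbers in that order gives the answer.
Final answer: [2, -3, -7, 13, -16]


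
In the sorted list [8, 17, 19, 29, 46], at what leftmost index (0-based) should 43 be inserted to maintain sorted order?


List is sorted: [8, 17, 19, 29, 46]
We need the leftmost position where 43 can be inserted, i.e. the first index whose element is >= 43 (or the end of the list if none is).
Binary search with low=0, high=5 (0-based indices):
  low=0, high=5, mid=2: a[2]=19 < 43, so low = 3
  low=3, high=5, mid=4: a[4]=46 >= 43, so high = 4
  low=3, high=4, mid=3: a[3]=29 < 43, so low = 4
Now low = high = 4, so the insertion index is 4.
Final answer: 4


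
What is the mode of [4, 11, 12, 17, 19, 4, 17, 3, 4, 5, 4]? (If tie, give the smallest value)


Count the frequency of each value:
  3 appears 1 time(s)
  4 appears 4 time(s)
  5 appears 1 time(s)
  11 appears 1 time(s)
  12 appears 1 time(s)
  17 appears 2 time(s)
  19 appears 1 time(s)
Maximum frequency is 4.
Only 4 reaches that frequency, so it is the mode.
Final answer: 4


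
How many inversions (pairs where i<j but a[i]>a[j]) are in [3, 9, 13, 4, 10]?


For each element, count the later elements that are smaller than it:
  3 (index 0): smaller elements after it = [] -> 0
  9 (index 1): smaller elements after it = [4] -> 1
  13 (index 2): smaller elements after it = [4, 10] -> 2
  4 (index 3): smaller elements after it = [] -> 0
Total inversions = 0 + 1 + 2 + 0 = 3
Final answer: 3


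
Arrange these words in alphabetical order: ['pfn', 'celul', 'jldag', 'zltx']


Compare strings character by character (the first differing letter decides):
  'celul' < 'jldag' since 'c' < 'j' at position 1
  'jldag' < 'pfn' since 'j' < 'p' at position 1
  'pfn' < 'zltx' since 'p' < 'z' at position 1
Chaining these comparisons gives the alphabetical order.
Final answer: ['celul', 'jldag', 'pfn', 'zltx']


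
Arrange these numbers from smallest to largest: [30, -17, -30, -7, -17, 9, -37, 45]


Original list: [30, -17, -30, -7, -17, 9, -37, 45]
Repeatedly take the smallest remaining element:
  Remaining [30, -17, -30, -7, -17, 9, -37, 45] -> smallest is -37
  Remaining [30, -17, -30, -7, -17, 9, 45] -> smallest is -30
  Remaining [30, -17, -7, -17, 9, 45] -> smallest is -17
  Remaining [30, -7, -17, 9, 45] -> smallest is -17
  Remaining [30, -7, 9, 45] -> smallest is -7
  Remaining [30, 9, 45] -> smallest is 9
  Remaining [30, 45] -> smallest is 30
  Remaining [45] -> smallest is 45
Collecting the picks in order gives the sorted list.
Final answer: [-37, -30, -17, -17, -7, 9, 30, 45]


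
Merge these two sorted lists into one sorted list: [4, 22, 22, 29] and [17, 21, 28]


List A: [4, 22, 22, 29]
List B: [17, 21, 28]
Repeatedly compare the front elements and take the smaller:
  4 vs 17 -> take 4
  22 vs 17 -> take 17
  22 vs 21 -> take 21
  22 vs 28 -> take 22
  22 vs 28 -> take 22
  29 vs 28 -> take 28
  B is exhausted; append the rest of A: [29]
Final answer: [4, 17, 21, 22, 22, 28, 29]


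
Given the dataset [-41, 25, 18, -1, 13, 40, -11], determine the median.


First, sort the list: [-41, -11, -1, 13, 18, 25, 40]
The list has 7 elements (odd count).
The middle index is 3 (0-based), and the element there is 13.
Final answer: 13


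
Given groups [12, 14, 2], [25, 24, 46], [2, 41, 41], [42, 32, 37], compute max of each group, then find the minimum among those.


Find max of each group:
  Group 1: [12, 14, 2] -> max = 14
  Group 2: [25, 24, 46] -> max = 46
  Group 3: [2, 41, 41] -> max = 41
  Group 4: [42, 32, 37] -> max = 42
Maxes: [14, 46, 41, 42]
Minimum of maxes = 14
Final answer: 14


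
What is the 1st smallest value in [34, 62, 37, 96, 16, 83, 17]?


Sort ascending: [16, 17, 34, 37, 62, 83, 96]
The 1st element (1-indexed) is at index 0.
Value = 16
Final answer: 16


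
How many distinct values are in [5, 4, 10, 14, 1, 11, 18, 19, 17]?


List all unique values:
Distinct values: [1, 4, 5, 10, 11, 14, 17, 18, 19]
Count = 9
Final answer: 9


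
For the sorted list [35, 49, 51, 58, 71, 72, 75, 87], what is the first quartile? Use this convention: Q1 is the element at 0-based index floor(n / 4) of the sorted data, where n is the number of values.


The list has n = 8 elements.
Q1 index = floor(8 / 4) = floor(2) = 2
Counting from index 0 in the sorted data, the element at index 2 is 51.
Final answer: 51


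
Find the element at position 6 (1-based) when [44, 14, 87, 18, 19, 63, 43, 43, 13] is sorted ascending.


Sort ascending: [13, 14, 18, 19, 43, 43, 44, 63, 87]
The 6th element (1-indexed) is at index 5.
Value = 43
Final answer: 43


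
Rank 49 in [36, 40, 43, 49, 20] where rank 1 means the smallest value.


Sort ascending: [20, 36, 40, 43, 49]
Find 49 in the sorted list.
49 is at position 5 (1-indexed).
Final answer: 5


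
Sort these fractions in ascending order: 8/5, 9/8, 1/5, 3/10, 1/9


Convert to decimal for comparison:
  8/5 = 1.6
  9/8 = 1.125
  1/5 = 0.2
  3/10 = 0.3
  1/9 = 0.1111
Decimals in increasing order: 0.1111 < 0.2 < 0.3 < 1.125 < 1.6
Writing each back as its fraction gives the sorted order.
Final answer: 1/9, 1/5, 3/10, 9/8, 8/5


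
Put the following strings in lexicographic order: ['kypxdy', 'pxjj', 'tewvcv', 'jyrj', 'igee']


Compare strings character by character (the first differing letter decides):
  'igee' < 'jyrj' since 'i' < 'j' at position 1
  'jyrj' < 'kypxdy' since 'j' < 'k' at position 1
  'kypxdy' < 'pxjj' since 'k' < 'p' at position 1
  'pxjj' < 'tewvcv' since 'p' < 't' at position 1
Chaining these comparisons gives the alphabetical order.
Final answer: ['igee', 'jyrj', 'kypxdy', 'pxjj', 'tewvcv']


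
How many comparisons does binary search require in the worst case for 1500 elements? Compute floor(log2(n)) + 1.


Binary search halves the search space each step.
Maximum comparisons = floor(log2(1500)) + 1
log2(1500) = 10.5507
floor(log2(1500)) = 10, so 10 + 1 = 11
Final answer: 11


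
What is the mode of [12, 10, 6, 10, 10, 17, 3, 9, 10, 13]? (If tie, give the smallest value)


Count the frequency of each value:
  3 appears 1 time(s)
  6 appears 1 time(s)
  9 appears 1 time(s)
  10 appears 4 time(s)
  12 appears 1 time(s)
  13 appears 1 time(s)
  17 appears 1 time(s)
Maximum frequency is 4.
Only 10 reaches that frequency, so it is the mode.
Final answer: 10


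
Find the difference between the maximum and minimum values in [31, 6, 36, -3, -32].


Maximum value: 36
Minimum value: -32
Range = 36 - (-32) = 68
Final answer: 68


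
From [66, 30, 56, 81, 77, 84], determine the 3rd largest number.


Sort descending: [84, 81, 77, 66, 56, 30]
The 3rd element (1-indexed) is at index 2.
Value = 77
Final answer: 77


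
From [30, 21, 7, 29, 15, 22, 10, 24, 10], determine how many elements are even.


Check each element:
  30 is even
  21 is odd
  7 is odd
  29 is odd
  15 is odd
  22 is even
  10 is even
  24 is even
  10 is even
Evens: [30, 22, 10, 24, 10]
Count of evens = 5
Final answer: 5


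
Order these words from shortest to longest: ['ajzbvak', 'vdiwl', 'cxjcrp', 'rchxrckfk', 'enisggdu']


Compute lengths:
  'ajzbvak' has length 7
  'vdiwl' has length 5
  'cxjcrp' has length 6
  'rchxrckfk' has length 9
  'enisggdu' has length 8
Lengths in increasing order: 5 < 6 < 7 < 8 < 9
Listing the words in that order gives the answer.
Final answer: ['vdiwl', 'cxjcrp', 'ajzbvak', 'enisggdu', 'rchxrckfk']


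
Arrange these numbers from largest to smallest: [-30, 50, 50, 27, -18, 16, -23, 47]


Original list: [-30, 50, 50, 27, -18, 16, -23, 47]
Repeatedly take the largest remaining element:
  Remaining [-30, 50, 50, 27, -18, 16, -23, 47] -> largest is 50
  Remaining [-30, 50, 27, -18, 16, -23, 47] -> largest is 50
  Remaining [-30, 27, -18, 16, -23, 47] -> largest is 47
  Remaining [-30, 27, -18, 16, -23] -> largest is 27
  Remaining [-30, -18, 16, -23] -> largest is 16
  Remaining [-30, -18, -23] -> largest is -18
  Remaining [-30, -23] -> largest is -23
  Remaining [-30] -> largest is -30
Collecting the picks in order gives the descending list.
Final answer: [50, 50, 47, 27, 16, -18, -23, -30]


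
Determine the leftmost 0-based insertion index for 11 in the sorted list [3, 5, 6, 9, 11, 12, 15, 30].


List is sorted: [3, 5, 6, 9, 11, 12, 15, 30]
We need the leftmost position where 11 can be inserted, i.e. the first index whose element is >= 11 (or the end of the list if none is).
Binary search with low=0, high=8 (0-based indices):
  low=0, high=8, mid=4: a[4]=11 >= 11, so high = 4
  low=0, high=4, mid=2: a[2]=6 < 11, so low = 3
  low=3, high=4, mid=3: a[3]=9 < 11, so low = 4
Now low = high = 4, so the insertion index is 4.
Final answer: 4


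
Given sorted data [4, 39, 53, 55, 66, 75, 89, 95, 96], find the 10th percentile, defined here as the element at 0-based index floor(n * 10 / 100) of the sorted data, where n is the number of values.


The dataset has n = 9 elements.
Index = floor(9 * 10 / 100) = floor(90 / 100) = floor(0.9) = 0
Counting from index 0 in the sorted data, the element at index 0 is 4.
Final answer: 4


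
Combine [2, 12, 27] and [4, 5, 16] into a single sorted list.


List A: [2, 12, 27]
List B: [4, 5, 16]
Repeatedly compare the front elements and take the smaller:
  2 vs 4 -> take 2
  12 vs 4 -> take 4
  12 vs 5 -> take 5
  12 vs 16 -> take 12
  27 vs 16 -> take 16
  B is exhausted; append the rest of A: [27]
Final answer: [2, 4, 5, 12, 16, 27]


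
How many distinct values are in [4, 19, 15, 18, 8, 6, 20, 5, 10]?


List all unique values:
Distinct values: [4, 5, 6, 8, 10, 15, 18, 19, 20]
Count = 9
Final answer: 9


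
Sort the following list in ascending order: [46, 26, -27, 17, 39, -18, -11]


Original list: [46, 26, -27, 17, 39, -18, -11]
Repeatedly take the smallest remaining element:
  Remaining [46, 26, -27, 17, 39, -18, -11] -> smallest is -27
  Remaining [46, 26, 17, 39, -18, -11] -> smallest is -18
  Remaining [46, 26, 17, 39, -11] -> smallest is -11
  Remaining [46, 26, 17, 39] -> smallest is 17
  Remaining [46, 26, 39] -> smallest is 26
  Remaining [46, 39] -> smallest is 39
  Remaining [46] -> smallest is 46
Collecting the picks in order gives the sorted list.
Final answer: [-27, -18, -11, 17, 26, 39, 46]


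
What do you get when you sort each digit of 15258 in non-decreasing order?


The number 15258 has digits: 1, 5, 2, 5, 8
Sorted: 1, 2, 5, 5, 8
Joining the sorted digits gives the result.
Final answer: 12558


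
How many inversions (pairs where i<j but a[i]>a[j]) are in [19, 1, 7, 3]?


For each element, count the later elements that are smaller than it:
  19 (index 0): smaller elements after it = [1, 7, 3] -> 3
  1 (index 1): smaller elements after it = [] -> 0
  7 (index 2): smaller elements after it = [3] -> 1
Total inversions = 3 + 0 + 1 = 4
Final answer: 4


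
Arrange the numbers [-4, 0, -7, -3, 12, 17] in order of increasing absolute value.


Compute absolute values:
  |-4| = 4
  |0| = 0
  |-7| = 7
  |-3| = 3
  |12| = 12
  |17| = 17
Absolute values in increasing order: 0 < 3 < 4 < 7 < 12 < 17
Listing the original numbers in that order gives the answer.
Final answer: [0, -3, -4, -7, 12, 17]


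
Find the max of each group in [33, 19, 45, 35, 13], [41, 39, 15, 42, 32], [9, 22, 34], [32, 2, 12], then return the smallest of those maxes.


Find max of each group:
  Group 1: [33, 19, 45, 35, 13] -> max = 45
  Group 2: [41, 39, 15, 42, 32] -> max = 42
  Group 3: [9, 22, 34] -> max = 34
  Group 4: [32, 2, 12] -> max = 32
Maxes: [45, 42, 34, 32]
Minimum of maxes = 32
Final answer: 32


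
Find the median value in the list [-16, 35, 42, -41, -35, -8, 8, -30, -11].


First, sort the list: [-41, -35, -30, -16, -11, -8, 8, 35, 42]
The list has 9 elements (odd count).
The middle index is 4 (0-based), and the element there is -11.
Final answer: -11


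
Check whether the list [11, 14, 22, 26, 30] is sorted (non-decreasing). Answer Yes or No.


Check consecutive pairs:
  11 <= 14? True
  14 <= 22? True
  22 <= 26? True
  26 <= 30? True
Every consecutive pair is in order, so the list is non-decreasing.
Final answer: Yes


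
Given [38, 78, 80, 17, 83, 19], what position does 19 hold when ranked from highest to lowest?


Sort descending: [83, 80, 78, 38, 19, 17]
Find 19 in the sorted list.
19 is at position 5.
Final answer: 5


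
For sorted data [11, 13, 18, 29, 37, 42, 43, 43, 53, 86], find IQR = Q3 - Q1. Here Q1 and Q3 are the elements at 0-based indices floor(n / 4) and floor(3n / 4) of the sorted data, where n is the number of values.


The data has n = 10 elements.
Q1 index = floor(10 / 4) = floor(2.5) = 2; Q3 index = floor(3 * 10 / 4) = floor(7.5) = 7
Q1 = element at index 2 = 18
Q3 = element at index 7 = 43
IQR = 43 - 18 = 25
Final answer: 25


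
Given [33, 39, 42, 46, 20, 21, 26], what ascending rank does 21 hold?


Sort ascending: [20, 21, 26, 33, 39, 42, 46]
Find 21 in the sorted list.
21 is at position 2 (1-indexed).
Final answer: 2


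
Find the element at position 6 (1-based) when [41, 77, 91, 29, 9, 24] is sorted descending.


Sort descending: [91, 77, 41, 29, 24, 9]
The 6th element (1-indexed) is at index 5.
Value = 9
Final answer: 9


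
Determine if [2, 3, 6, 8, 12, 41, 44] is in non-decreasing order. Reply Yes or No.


Check consecutive pairs:
  2 <= 3? True
  3 <= 6? True
  6 <= 8? True
  8 <= 12? True
  12 <= 41? True
  41 <= 44? True
Every consecutive pair is in order, so the list is non-decreasing.
Final answer: Yes


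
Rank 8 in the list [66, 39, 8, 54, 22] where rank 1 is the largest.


Sort descending: [66, 54, 39, 22, 8]
Find 8 in the sorted list.
8 is at position 5.
Final answer: 5


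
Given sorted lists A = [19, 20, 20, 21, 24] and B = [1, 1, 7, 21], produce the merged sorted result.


List A: [19, 20, 20, 21, 24]
List B: [1, 1, 7, 21]
Repeatedly compare the front elements and take the smaller:
  19 vs 1 -> take 1
  19 vs 1 -> take 1
  19 vs 7 -> take 7
  19 vs 21 -> take 19
  20 vs 21 -> take 20
  20 vs 21 -> take 20
  21 vs 21 -> take 21
  24 vs 21 -> take 21
  B is exhausted; append the rest of A: [24]
Final answer: [1, 1, 7, 19, 20, 20, 21, 21, 24]


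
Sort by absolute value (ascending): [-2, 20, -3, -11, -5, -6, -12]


Compute absolute values:
  |-2| = 2
  |20| = 20
  |-3| = 3
  |-11| = 11
  |-5| = 5
  |-6| = 6
  |-12| = 12
Absolute values in increasing order: 2 < 3 < 5 < 6 < 11 < 12 < 20
Listing the original numbers in that order gives the answer.
Final answer: [-2, -3, -5, -6, -11, -12, 20]


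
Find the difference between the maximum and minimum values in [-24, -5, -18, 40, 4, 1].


Maximum value: 40
Minimum value: -24
Range = 40 - (-24) = 64
Final answer: 64


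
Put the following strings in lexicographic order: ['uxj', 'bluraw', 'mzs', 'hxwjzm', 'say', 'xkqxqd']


Compare strings character by character (the first differing letter decides):
  'bluraw' < 'hxwjzm' since 'b' < 'h' at position 1
  'hxwjzm' < 'mzs' since 'h' < 'm' at position 1
  'mzs' < 'say' since 'm' < 's' at position 1
  'say' < 'uxj' since 's' < 'u' at position 1
  'uxj' < 'xkqxqd' since 'u' < 'x' at position 1
Chaining these comparisons gives the alphabetical order.
Final answer: ['bluraw', 'hxwjzm', 'mzs', 'say', 'uxj', 'xkqxqd']


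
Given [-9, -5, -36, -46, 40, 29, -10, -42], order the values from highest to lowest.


Original list: [-9, -5, -36, -46, 40, 29, -10, -42]
Repeatedly take the largest remaining element:
  Remaining [-9, -5, -36, -46, 40, 29, -10, -42] -> largest is 40
  Remaining [-9, -5, -36, -46, 29, -10, -42] -> largest is 29
  Remaining [-9, -5, -36, -46, -10, -42] -> largest is -5
  Remaining [-9, -36, -46, -10, -42] -> largest is -9
  Remaining [-36, -46, -10, -42] -> largest is -10
  Remaining [-36, -46, -42] -> largest is -36
  Remaining [-46, -42] -> largest is -42
  Remaining [-46] -> largest is -46
Collecting the picks in order gives the descending list.
Final answer: [40, 29, -5, -9, -10, -36, -42, -46]


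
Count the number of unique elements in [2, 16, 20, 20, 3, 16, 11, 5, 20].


List all unique values:
Distinct values: [2, 3, 5, 11, 16, 20]
Count = 6
Final answer: 6


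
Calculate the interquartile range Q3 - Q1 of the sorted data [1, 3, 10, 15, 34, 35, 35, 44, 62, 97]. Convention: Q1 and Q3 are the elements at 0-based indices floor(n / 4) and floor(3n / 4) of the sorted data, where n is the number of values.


The data has n = 10 elements.
Q1 index = floor(10 / 4) = floor(2.5) = 2; Q3 index = floor(3 * 10 / 4) = floor(7.5) = 7
Q1 = element at index 2 = 10
Q3 = element at index 7 = 44
IQR = 44 - 10 = 34
Final answer: 34


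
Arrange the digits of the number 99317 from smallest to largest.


The number 99317 has digits: 9, 9, 3, 1, 7
Sorted: 1, 3, 7, 9, 9
Joining the sorted digits gives the result.
Final answer: 13799


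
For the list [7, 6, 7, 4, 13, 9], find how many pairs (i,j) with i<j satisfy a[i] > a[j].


For each element, count the later elements that are smaller than it:
  7 (index 0): smaller elements after it = [6, 4] -> 2
  6 (index 1): smaller elements after it = [4] -> 1
  7 (index 2): smaller elements after it = [4] -> 1
  4 (index 3): smaller elements after it = [] -> 0
  13 (index 4): smaller elements after it = [9] -> 1
Total inversions = 2 + 1 + 1 + 0 + 1 = 5
Final answer: 5


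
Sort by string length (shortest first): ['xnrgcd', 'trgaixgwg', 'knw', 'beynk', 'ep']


Compute lengths:
  'xnrgcd' has length 6
  'trgaixgwg' has length 9
  'knw' has length 3
  'beynk' has length 5
  'ep' has length 2
Lengths in increasing order: 2 < 3 < 5 < 6 < 9
Listing the words in that order gives the answer.
Final answer: ['ep', 'knw', 'beynk', 'xnrgcd', 'trgaixgwg']


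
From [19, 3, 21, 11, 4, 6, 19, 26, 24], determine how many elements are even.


Check each element:
  19 is odd
  3 is odd
  21 is odd
  11 is odd
  4 is even
  6 is even
  19 is odd
  26 is even
  24 is even
Evens: [4, 6, 26, 24]
Count of evens = 4
Final answer: 4


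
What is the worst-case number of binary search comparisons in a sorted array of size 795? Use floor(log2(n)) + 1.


Binary search halves the search space each step.
Maximum comparisons = floor(log2(795)) + 1
log2(795) = 9.6348
floor(log2(795)) = 9, so 9 + 1 = 10
Final answer: 10


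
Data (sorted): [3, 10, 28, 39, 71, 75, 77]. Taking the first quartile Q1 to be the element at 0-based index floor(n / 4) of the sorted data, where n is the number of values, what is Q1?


The list has n = 7 elements.
Q1 index = floor(7 / 4) = floor(1.75) = 1
Counting from index 0 in the sorted data, the element at index 1 is 10.
Final answer: 10


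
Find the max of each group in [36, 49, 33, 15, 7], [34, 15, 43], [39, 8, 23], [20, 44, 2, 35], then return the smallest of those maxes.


Find max of each group:
  Group 1: [36, 49, 33, 15, 7] -> max = 49
  Group 2: [34, 15, 43] -> max = 43
  Group 3: [39, 8, 23] -> max = 39
  Group 4: [20, 44, 2, 35] -> max = 44
Maxes: [49, 43, 39, 44]
Minimum of maxes = 39
Final answer: 39


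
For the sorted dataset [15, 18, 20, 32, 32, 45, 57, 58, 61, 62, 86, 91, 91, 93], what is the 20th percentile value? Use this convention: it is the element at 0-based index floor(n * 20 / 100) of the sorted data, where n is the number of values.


The dataset has n = 14 elements.
Index = floor(14 * 20 / 100) = floor(280 / 100) = floor(2.8) = 2
Counting from index 0 in the sorted data, the element at index 2 is 20.
Final answer: 20


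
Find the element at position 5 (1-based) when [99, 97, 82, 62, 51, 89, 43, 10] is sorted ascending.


Sort ascending: [10, 43, 51, 62, 82, 89, 97, 99]
The 5th element (1-indexed) is at index 4.
Value = 82
Final answer: 82


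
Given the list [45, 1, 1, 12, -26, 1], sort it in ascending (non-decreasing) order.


Original list: [45, 1, 1, 12, -26, 1]
Repeatedly take the smallest remaining element:
  Remaining [45, 1, 1, 12, -26, 1] -> smallest is -26
  Remaining [45, 1, 1, 12, 1] -> smallest is 1
  Remaining [45, 1, 12, 1] -> smallest is 1
  Remaining [45, 12, 1] -> smallest is 1
  Remaining [45, 12] -> smallest is 12
  Remaining [45] -> smallest is 45
Collecting the picks in order gives the sorted list.
Final answer: [-26, 1, 1, 1, 12, 45]


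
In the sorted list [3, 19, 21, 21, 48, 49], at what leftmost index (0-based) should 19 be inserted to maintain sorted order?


List is sorted: [3, 19, 21, 21, 48, 49]
We need the leftmost position where 19 can be inserted, i.e. the first index whose element is >= 19 (or the end of the list if none is).
Binary search with low=0, high=6 (0-based indices):
  low=0, high=6, mid=3: a[3]=21 >= 19, so high = 3
  low=0, high=3, mid=1: a[1]=19 >= 19, so high = 1
  low=0, high=1, mid=0: a[0]=3 < 19, so low = 1
Now low = high = 1, so the insertion index is 1.
Final answer: 1


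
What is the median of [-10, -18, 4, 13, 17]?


First, sort the list: [-18, -10, 4, 13, 17]
The list has 5 elements (odd count).
The middle index is 2 (0-based), and the element there is 4.
Final answer: 4


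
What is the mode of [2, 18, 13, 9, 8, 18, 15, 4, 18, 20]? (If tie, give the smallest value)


Count the frequency of each value:
  2 appears 1 time(s)
  4 appears 1 time(s)
  8 appears 1 time(s)
  9 appears 1 time(s)
  13 appears 1 time(s)
  15 appears 1 time(s)
  18 appears 3 time(s)
  20 appears 1 time(s)
Maximum frequency is 3.
Only 18 reaches that frequency, so it is the mode.
Final answer: 18


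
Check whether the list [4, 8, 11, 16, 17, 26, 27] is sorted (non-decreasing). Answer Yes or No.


Check consecutive pairs:
  4 <= 8? True
  8 <= 11? True
  11 <= 16? True
  16 <= 17? True
  17 <= 26? True
  26 <= 27? True
Every consecutive pair is in order, so the list is non-decreasing.
Final answer: Yes


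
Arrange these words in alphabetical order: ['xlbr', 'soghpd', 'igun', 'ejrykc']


Compare strings character by character (the first differing letter decides):
  'ejrykc' < 'igun' since 'e' < 'i' at position 1
  'igun' < 'soghpd' since 'i' < 's' at position 1
  'soghpd' < 'xlbr' since 's' < 'x' at position 1
Chaining these comparisons gives the alphabetical order.
Final answer: ['ejrykc', 'igun', 'soghpd', 'xlbr']


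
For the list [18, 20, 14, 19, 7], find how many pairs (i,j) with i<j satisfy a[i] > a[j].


For each element, count the later elements that are smaller than it:
  18 (index 0): smaller elements after it = [14, 7] -> 2
  20 (index 1): smaller elements after it = [14, 19, 7] -> 3
  14 (index 2): smaller elements after it = [7] -> 1
  19 (index 3): smaller elements after it = [7] -> 1
Total inversions = 2 + 3 + 1 + 1 = 7
Final answer: 7


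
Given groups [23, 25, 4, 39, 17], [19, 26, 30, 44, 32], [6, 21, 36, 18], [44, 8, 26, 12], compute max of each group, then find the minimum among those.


Find max of each group:
  Group 1: [23, 25, 4, 39, 17] -> max = 39
  Group 2: [19, 26, 30, 44, 32] -> max = 44
  Group 3: [6, 21, 36, 18] -> max = 36
  Group 4: [44, 8, 26, 12] -> max = 44
Maxes: [39, 44, 36, 44]
Minimum of maxes = 36
Final answer: 36


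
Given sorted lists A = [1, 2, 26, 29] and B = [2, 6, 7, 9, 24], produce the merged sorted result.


List A: [1, 2, 26, 29]
List B: [2, 6, 7, 9, 24]
Repeatedly compare the front elements and take the smaller:
  1 vs 2 -> take 1
  2 vs 2 -> take 2
  26 vs 2 -> take 2
  26 vs 6 -> take 6
  26 vs 7 -> take 7
  26 vs 9 -> take 9
  26 vs 24 -> take 24
  B is exhausted; append the rest of A: [26, 29]
Final answer: [1, 2, 2, 6, 7, 9, 24, 26, 29]


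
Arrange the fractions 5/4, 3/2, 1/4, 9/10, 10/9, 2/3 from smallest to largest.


Convert to decimal for comparison:
  5/4 = 1.25
  3/2 = 1.5
  1/4 = 0.25
  9/10 = 0.9
  10/9 = 1.1111
  2/3 = 0.6667
Decimals in increasing order: 0.25 < 0.6667 < 0.9 < 1.1111 < 1.25 < 1.5
Writing each back as its fraction gives the sorted order.
Final answer: 1/4, 2/3, 9/10, 10/9, 5/4, 3/2


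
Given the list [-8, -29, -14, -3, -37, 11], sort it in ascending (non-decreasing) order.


Original list: [-8, -29, -14, -3, -37, 11]
Repeatedly take the smallest remaining element:
  Remaining [-8, -29, -14, -3, -37, 11] -> smallest is -37
  Remaining [-8, -29, -14, -3, 11] -> smallest is -29
  Remaining [-8, -14, -3, 11] -> smallest is -14
  Remaining [-8, -3, 11] -> smallest is -8
  Remaining [-3, 11] -> smallest is -3
  Remaining [11] -> smallest is 11
Collecting the picks in order gives the sorted list.
Final answer: [-37, -29, -14, -8, -3, 11]


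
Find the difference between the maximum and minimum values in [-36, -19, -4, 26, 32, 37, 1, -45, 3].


Maximum value: 37
Minimum value: -45
Range = 37 - (-45) = 82
Final answer: 82
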